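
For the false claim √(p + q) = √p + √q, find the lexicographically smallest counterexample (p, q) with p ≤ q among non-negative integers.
Substituting (1, 1) into the claim:
LHS = √(1 + 1) = √(2) ≈ 1.414
RHS = √1 + √1 = 2

Since LHS ≠ RHS, this pair disproves the claim, and no lexicographically smaller pair (p ≤ q, non-negative integers) does.

For instance (1, 6) is also a counterexample (LHS = √(7) ≈ 2.646, RHS = 1 + √(6) ≈ 3.449), but it's lexicographically larger.

Answer: (p, q) = (1, 1)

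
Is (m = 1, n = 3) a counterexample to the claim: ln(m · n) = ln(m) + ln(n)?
Substituting m = 1, n = 3:
LHS = ln(1 · 3) = ln(3) ≈ 1.099
RHS = ln(1) + ln(3) = ln(3) ≈ 1.099

The sides agree, so this pair does not disprove the claim.

Answer: No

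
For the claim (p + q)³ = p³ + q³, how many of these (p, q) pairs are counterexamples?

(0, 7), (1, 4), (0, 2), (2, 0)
Testing each pair:
(0, 7): LHS = 343, RHS = 343 → satisfies claim
(1, 4): LHS = 125, RHS = 65 → counterexample
(0, 2): LHS = 8, RHS = 8 → satisfies claim
(2, 0): LHS = 8, RHS = 8 → satisfies claim

That makes 1 counterexample.

Answer: 1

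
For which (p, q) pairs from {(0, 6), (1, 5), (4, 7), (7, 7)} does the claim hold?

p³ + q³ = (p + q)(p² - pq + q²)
All pairs

Testing each pair:
(0, 6): LHS = 216, RHS = 216 → holds
(1, 5): LHS = 126, RHS = 126 → holds
(4, 7): LHS = 407, RHS = 407 → holds
(7, 7): LHS = 686, RHS = 686 → holds

Every pair satisfies the claim.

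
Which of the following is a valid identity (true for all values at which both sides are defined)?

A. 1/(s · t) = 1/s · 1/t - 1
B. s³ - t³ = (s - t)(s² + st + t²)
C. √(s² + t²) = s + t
B

A: fails at (4, 5) — LHS = 1/20, RHS = -19/20.
B: holds — e.g. at (1, 4), both sides equal -63.
C: fails at (5, 5) — LHS = 5·√(2) ≈ 7.071, RHS = 10.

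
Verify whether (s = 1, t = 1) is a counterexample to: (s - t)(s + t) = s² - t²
Substituting s = 1, t = 1:
LHS = (1 - 1)(1 + 1) = 0
RHS = 1² - 1² = 0

The sides agree, so this pair does not disprove the claim.

Answer: No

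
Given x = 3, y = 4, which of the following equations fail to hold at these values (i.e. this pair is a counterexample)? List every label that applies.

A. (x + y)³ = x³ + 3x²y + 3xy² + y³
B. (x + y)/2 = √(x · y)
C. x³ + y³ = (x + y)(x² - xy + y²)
B

Evaluating each claim at the given values:
A. LHS = 343, RHS = 343 → holds here (LHS = RHS)
B. LHS = 7/2, RHS = 2·√(3) ≈ 3.464 → fails here (LHS ≠ RHS)
C. LHS = 91, RHS = 91 → holds here (LHS = RHS)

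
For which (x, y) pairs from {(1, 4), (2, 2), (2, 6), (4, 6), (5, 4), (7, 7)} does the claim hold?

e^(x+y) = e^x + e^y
Testing each pair:
(1, 4): LHS = e^5 ≈ 148.4, RHS = e + e^4 ≈ 57.32 → fails
(2, 2): LHS = e^4 ≈ 54.6, RHS = 2·e^2 ≈ 14.78 → fails
(2, 6): LHS = e^8 ≈ 2981, RHS = e^2 + e^6 ≈ 410.8 → fails
(4, 6): LHS = e^10 ≈ 22026.5, RHS = e^4 + e^6 ≈ 458 → fails
(5, 4): LHS = e^9 ≈ 8103, RHS = e^4 + e^5 ≈ 203 → fails
(7, 7): LHS = e^14 ≈ 1202604.3, RHS = 2·e^7 ≈ 2193 → fails

No pair satisfies the claim.

Answer: None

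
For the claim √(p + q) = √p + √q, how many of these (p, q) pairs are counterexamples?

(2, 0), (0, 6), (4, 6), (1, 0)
1

Testing each pair:
(2, 0): LHS = √(2) ≈ 1.414, RHS = √(2) ≈ 1.414 → satisfies claim
(0, 6): LHS = √(6) ≈ 2.449, RHS = √(6) ≈ 2.449 → satisfies claim
(4, 6): LHS = √(10) ≈ 3.162, RHS = 2 + √(6) ≈ 4.449 → counterexample
(1, 0): LHS = 1, RHS = 1 → satisfies claim

That makes 1 counterexample.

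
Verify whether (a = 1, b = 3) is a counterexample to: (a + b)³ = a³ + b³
Yes

Substituting a = 1, b = 3:
LHS = (1 + 3)³ = 64
RHS = 1³ + 3³ = 28

Since LHS ≠ RHS, this pair disproves the claim.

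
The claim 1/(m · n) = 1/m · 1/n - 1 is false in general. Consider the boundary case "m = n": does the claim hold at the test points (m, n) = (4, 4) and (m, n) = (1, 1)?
No, fails at both test points

At (4, 4): LHS = 1/16 ≠ RHS = -15/16
At (1, 1): LHS = 1 ≠ RHS = 0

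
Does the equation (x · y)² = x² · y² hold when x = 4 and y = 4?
Substituting x = 4, y = 4:

LHS = (4 · 4)² = 256
RHS = 4² · 4² = 256

LHS = RHS, so the equation holds at this point.

Answer: Holds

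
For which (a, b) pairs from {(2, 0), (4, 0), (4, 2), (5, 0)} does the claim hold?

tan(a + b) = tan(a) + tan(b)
(2, 0), (4, 0), (5, 0)

Testing each pair:
(2, 0): LHS = tan(2) ≈ -2.185, RHS = tan(2) ≈ -2.185 → holds
(4, 0): LHS = tan(4) ≈ 1.158, RHS = tan(4) ≈ 1.158 → holds
(4, 2): LHS = tan(6) ≈ -0.291, RHS = tan(2) + tan(4) ≈ -1.027 → fails
(5, 0): LHS = tan(5) ≈ -3.381, RHS = tan(5) ≈ -3.381 → holds

3 of 4 pairs satisfy the claim.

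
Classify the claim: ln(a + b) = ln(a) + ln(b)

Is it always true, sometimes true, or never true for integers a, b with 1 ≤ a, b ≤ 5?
It holds at (a, b) = (2, 2) (both sides equal ln(4) ≈ 1.386), but fails at (a, b) = (4, 3) (LHS = ln(7) ≈ 1.946, RHS = ln(3) + ln(4) ≈ 2.485).

Answer: Sometimes true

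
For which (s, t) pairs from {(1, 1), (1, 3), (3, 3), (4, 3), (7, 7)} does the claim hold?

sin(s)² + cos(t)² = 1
Testing each pair:
(1, 1): LHS = cos(1)² + sin(1)² = 1, RHS = 1 → holds
(1, 3): LHS = sin(1)² + cos(3)² ≈ 1.688, RHS = 1 → fails
(3, 3): LHS = sin(3)² + cos(3)² = 1, RHS = 1 → holds
(4, 3): LHS = sin(4)² + cos(3)² ≈ 1.553, RHS = 1 → fails
(7, 7): LHS = sin(7)² + cos(7)² = 1, RHS = 1 → holds

3 of 5 pairs satisfy the claim.

Answer: (1, 1), (3, 3), (7, 7)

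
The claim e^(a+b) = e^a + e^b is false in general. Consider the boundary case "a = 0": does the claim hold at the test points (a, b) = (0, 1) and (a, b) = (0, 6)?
At (0, 1): LHS = e ≈ 2.718 ≠ RHS = 1 + e ≈ 3.718
At (0, 6): LHS = e^6 ≈ 403.4 ≠ RHS = 1 + e^6 ≈ 404.4

Answer: No, fails at both test points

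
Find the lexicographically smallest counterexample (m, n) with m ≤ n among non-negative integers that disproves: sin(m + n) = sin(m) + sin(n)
At (0, 1): both sides equal sin(1) ≈ 0.8415, so it holds there.
At (0, 4): both sides equal sin(4) ≈ -0.7568, so it holds there.

Substituting (1, 1) into the claim:
LHS = sin(1 + 1) = sin(2) ≈ 0.9093
RHS = sin(1) + sin(1) = 2·sin(1) ≈ 1.683

Since LHS ≠ RHS, this pair disproves the claim, and no lexicographically smaller pair (m ≤ n, non-negative integers) does.

For instance (4, 7) is also a counterexample (LHS = sin(11) ≈ -1, RHS = sin(4) + sin(7) ≈ -0.09982), but it's lexicographically larger.

Answer: (m, n) = (1, 1)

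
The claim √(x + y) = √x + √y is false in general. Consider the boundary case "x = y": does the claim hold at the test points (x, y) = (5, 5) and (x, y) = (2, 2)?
At (5, 5): LHS = √(10) ≈ 3.162 ≠ RHS = 2·√(5) ≈ 4.472
At (2, 2): LHS = 2 ≠ RHS = 2·√(2) ≈ 2.828

Answer: No, fails at both test points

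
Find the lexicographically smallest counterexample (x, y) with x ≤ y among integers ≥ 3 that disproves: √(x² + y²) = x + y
Substituting (3, 3) into the claim:
LHS = √(3² + 3²) = 3·√(2) ≈ 4.243
RHS = 3 + 3 = 6

Since LHS ≠ RHS, this pair disproves the claim, and no lexicographically smaller pair (x ≤ y, integers ≥ 3) does.

For instance (3, 8) is also a counterexample (LHS = √(73) ≈ 8.544, RHS = 11), but it's lexicographically larger.

Answer: (x, y) = (3, 3)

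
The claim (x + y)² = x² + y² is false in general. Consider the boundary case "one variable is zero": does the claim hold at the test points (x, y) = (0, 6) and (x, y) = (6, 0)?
At (0, 6): LHS = 36, RHS = 36 → equal
At (6, 0): LHS = 36, RHS = 36 → equal

So the claim does hold at both of these boundary points, even though it is not an identity.

Answer: Yes, holds at both test points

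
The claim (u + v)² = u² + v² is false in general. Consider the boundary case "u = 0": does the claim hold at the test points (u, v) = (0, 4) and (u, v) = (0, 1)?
At (0, 4): LHS = 16, RHS = 16 → equal
At (0, 1): LHS = 1, RHS = 1 → equal

So the claim does hold at both of these boundary points, even though it is not an identity.

Answer: Yes, holds at both test points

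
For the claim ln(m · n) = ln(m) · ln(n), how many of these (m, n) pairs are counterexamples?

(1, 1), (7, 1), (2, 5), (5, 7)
Testing each pair:
(1, 1): LHS = 0, RHS = 0 → satisfies claim
(7, 1): LHS = ln(7) ≈ 1.946, RHS = 0 → counterexample
(2, 5): LHS = ln(10) ≈ 2.303, RHS = ln(2)·ln(5) ≈ 1.116 → counterexample
(5, 7): LHS = ln(35) ≈ 3.555, RHS = ln(5)·ln(7) ≈ 3.132 → counterexample

That makes 3 counterexamples.

Answer: 3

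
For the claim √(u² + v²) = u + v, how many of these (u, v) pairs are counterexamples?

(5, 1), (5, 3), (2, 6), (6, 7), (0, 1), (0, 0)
4

Testing each pair:
(5, 1): LHS = √(26) ≈ 5.099, RHS = 6 → counterexample
(5, 3): LHS = √(34) ≈ 5.831, RHS = 8 → counterexample
(2, 6): LHS = 2·√(10) ≈ 6.325, RHS = 8 → counterexample
(6, 7): LHS = √(85) ≈ 9.22, RHS = 13 → counterexample
(0, 1): LHS = 1, RHS = 1 → satisfies claim
(0, 0): LHS = 0, RHS = 0 → satisfies claim

That makes 4 counterexamples.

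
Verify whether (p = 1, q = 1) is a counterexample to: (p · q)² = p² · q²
No

Substituting p = 1, q = 1:
LHS = (1 · 1)² = 1
RHS = 1² · 1² = 1

The sides agree, so this pair does not disprove the claim.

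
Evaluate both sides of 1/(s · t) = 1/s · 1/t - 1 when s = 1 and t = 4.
LHS = 1/(1 · 4) = 1/4
RHS = 1/1 · 1/4 - 1 = -3/4

LHS ≠ RHS, so the equation does not hold here.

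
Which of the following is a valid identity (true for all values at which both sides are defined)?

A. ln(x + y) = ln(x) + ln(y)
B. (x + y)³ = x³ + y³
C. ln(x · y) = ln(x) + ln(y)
A: fails at (6, 7) — LHS = ln(13) ≈ 2.565, RHS = ln(6) + ln(7) ≈ 3.738.
B: fails at (3, 5) — LHS = 512, RHS = 152.
C: holds — e.g. at (3, 7), both sides equal ln(21) ≈ 3.045.

Answer: C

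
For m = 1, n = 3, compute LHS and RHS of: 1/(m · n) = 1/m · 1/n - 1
LHS = 1/(1 · 3) = 1/3
RHS = 1/1 · 1/3 - 1 = -2/3

LHS ≠ RHS, so the equation does not hold here.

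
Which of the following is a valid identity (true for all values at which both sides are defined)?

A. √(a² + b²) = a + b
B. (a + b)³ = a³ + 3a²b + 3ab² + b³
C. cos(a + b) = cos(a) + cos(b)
B

A: fails at (5, 8) — LHS = √(89) ≈ 9.434, RHS = 13.
B: holds — e.g. at (6, 7), both sides equal 2197.
C: fails at (2, 3) — LHS = cos(5) ≈ 0.2837, RHS = cos(3) + cos(2) ≈ -1.406.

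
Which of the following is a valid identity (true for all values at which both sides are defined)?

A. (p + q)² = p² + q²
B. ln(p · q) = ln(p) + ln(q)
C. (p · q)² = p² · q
A: fails at (3, 4) — LHS = 49, RHS = 25.
B: holds — e.g. at (4, 5), both sides equal ln(20) ≈ 2.996.
C: fails at (4, 6) — LHS = 576, RHS = 96.

Answer: B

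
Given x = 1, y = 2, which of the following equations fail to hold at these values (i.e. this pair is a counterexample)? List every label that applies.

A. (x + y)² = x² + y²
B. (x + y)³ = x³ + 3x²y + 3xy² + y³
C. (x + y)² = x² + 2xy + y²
A

Evaluating each claim at the given values:
A. LHS = 9, RHS = 5 → fails here (LHS ≠ RHS)
B. LHS = 27, RHS = 27 → holds here (LHS = RHS)
C. LHS = 9, RHS = 9 → holds here (LHS = RHS)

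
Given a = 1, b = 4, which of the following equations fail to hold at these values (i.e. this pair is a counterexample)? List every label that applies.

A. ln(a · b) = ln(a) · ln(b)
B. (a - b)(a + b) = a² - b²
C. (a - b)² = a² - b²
Evaluating each claim at the given values:
A. LHS = ln(4) ≈ 1.386, RHS = 0 → fails here (LHS ≠ RHS)
B. LHS = -15, RHS = -15 → holds here (LHS = RHS)
C. LHS = 9, RHS = -15 → fails here (LHS ≠ RHS)

Answer: A, C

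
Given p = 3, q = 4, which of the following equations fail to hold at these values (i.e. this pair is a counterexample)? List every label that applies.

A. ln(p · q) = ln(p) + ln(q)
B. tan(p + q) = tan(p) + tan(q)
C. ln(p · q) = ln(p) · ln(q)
Evaluating each claim at the given values:
A. LHS = ln(12) ≈ 2.485, RHS = ln(3) + ln(4) ≈ 2.485 → holds here (LHS = RHS)
B. LHS = tan(7) ≈ 0.8714, RHS = tan(3) + tan(4) ≈ 1.015 → fails here (LHS ≠ RHS)
C. LHS = ln(12) ≈ 2.485, RHS = ln(3)·ln(4) ≈ 1.523 → fails here (LHS ≠ RHS)

Answer: B, C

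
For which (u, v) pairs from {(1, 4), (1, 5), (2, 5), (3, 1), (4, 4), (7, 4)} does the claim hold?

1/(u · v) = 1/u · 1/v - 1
Testing each pair:
(1, 4): LHS = 1/4, RHS = -3/4 → fails
(1, 5): LHS = 1/5, RHS = -4/5 → fails
(2, 5): LHS = 1/10, RHS = -9/10 → fails
(3, 1): LHS = 1/3, RHS = -2/3 → fails
(4, 4): LHS = 1/16, RHS = -15/16 → fails
(7, 4): LHS = 1/28, RHS = -27/28 → fails

No pair satisfies the claim.

Answer: None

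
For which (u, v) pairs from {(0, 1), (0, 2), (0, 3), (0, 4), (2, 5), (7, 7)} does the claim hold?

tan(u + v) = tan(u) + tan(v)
(0, 1), (0, 2), (0, 3), (0, 4)

Testing each pair:
(0, 1): LHS = tan(1) ≈ 1.557, RHS = tan(1) ≈ 1.557 → holds
(0, 2): LHS = tan(2) ≈ -2.185, RHS = tan(2) ≈ -2.185 → holds
(0, 3): LHS = tan(3) ≈ -0.1425, RHS = tan(3) ≈ -0.1425 → holds
(0, 4): LHS = tan(4) ≈ 1.158, RHS = tan(4) ≈ 1.158 → holds
(2, 5): LHS = tan(7) ≈ 0.8714, RHS = tan(5) + tan(2) ≈ -5.566 → fails
(7, 7): LHS = tan(14) ≈ 7.245, RHS = 2·tan(7) ≈ 1.743 → fails

4 of 6 pairs satisfy the claim.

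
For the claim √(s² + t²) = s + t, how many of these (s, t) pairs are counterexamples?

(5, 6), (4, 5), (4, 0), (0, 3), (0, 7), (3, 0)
2

Testing each pair:
(5, 6): LHS = √(61) ≈ 7.81, RHS = 11 → counterexample
(4, 5): LHS = √(41) ≈ 6.403, RHS = 9 → counterexample
(4, 0): LHS = 4, RHS = 4 → satisfies claim
(0, 3): LHS = 3, RHS = 3 → satisfies claim
(0, 7): LHS = 7, RHS = 7 → satisfies claim
(3, 0): LHS = 3, RHS = 3 → satisfies claim

That makes 2 counterexamples.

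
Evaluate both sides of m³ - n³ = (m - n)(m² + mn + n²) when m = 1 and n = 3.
LHS = 1³ - 3³ = -26
RHS = (1 - 3)(1² + 1·3 + 3²) = -26

LHS = RHS: the two sides agree.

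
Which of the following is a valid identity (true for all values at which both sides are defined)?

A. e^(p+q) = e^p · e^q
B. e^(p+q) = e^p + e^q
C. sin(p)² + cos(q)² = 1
A

A: holds — e.g. at (4, 6), both sides equal e^10 ≈ 22026.5.
B: fails at (1, 3) — LHS = e^4 ≈ 54.6, RHS = e + e^3 ≈ 22.8.
C: fails at (2, 4) — LHS = cos(4)² + sin(2)² ≈ 1.254, RHS = 1.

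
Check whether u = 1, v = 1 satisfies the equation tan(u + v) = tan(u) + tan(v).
Substituting u = 1, v = 1:

LHS = tan(1 + 1) = tan(2) ≈ -2.185
RHS = tan(1) + tan(1) = 2·tan(1) ≈ 3.115

LHS ≠ RHS, so the equation does not hold at this point.

Answer: Fails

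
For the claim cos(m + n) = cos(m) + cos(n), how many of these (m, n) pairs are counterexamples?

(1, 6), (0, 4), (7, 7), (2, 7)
Testing each pair:
(1, 6): LHS = cos(7) ≈ 0.7539, RHS = cos(1) + cos(6) ≈ 1.5 → counterexample
(0, 4): LHS = cos(4) ≈ -0.6536, RHS = cos(4) + 1 ≈ 0.3464 → counterexample
(7, 7): LHS = cos(14) ≈ 0.1367, RHS = 2·cos(7) ≈ 1.508 → counterexample
(2, 7): LHS = cos(9) ≈ -0.9111, RHS = cos(2) + cos(7) ≈ 0.3378 → counterexample

That makes 4 counterexamples.

Answer: 4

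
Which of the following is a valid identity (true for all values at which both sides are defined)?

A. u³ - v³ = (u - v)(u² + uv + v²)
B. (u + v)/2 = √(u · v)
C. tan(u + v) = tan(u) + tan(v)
A

A: holds — e.g. at (1, 1), both sides equal 0.
B: fails at (3, 5) — LHS = 4, RHS = √(15) ≈ 3.873.
C: fails at (4, 6) — LHS = tan(10) ≈ 0.6484, RHS = tan(6) + tan(4) ≈ 0.8668.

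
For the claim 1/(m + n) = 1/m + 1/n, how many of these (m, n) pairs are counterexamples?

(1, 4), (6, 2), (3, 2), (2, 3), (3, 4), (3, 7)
Testing each pair:
(1, 4): LHS = 1/5, RHS = 5/4 → counterexample
(6, 2): LHS = 1/8, RHS = 2/3 → counterexample
(3, 2): LHS = 1/5, RHS = 5/6 → counterexample
(2, 3): LHS = 1/5, RHS = 5/6 → counterexample
(3, 4): LHS = 1/7, RHS = 7/12 → counterexample
(3, 7): LHS = 1/10, RHS = 10/21 → counterexample

That makes 6 counterexamples.

Answer: 6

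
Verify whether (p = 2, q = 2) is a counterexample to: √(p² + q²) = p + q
Substituting p = 2, q = 2:
LHS = √(2² + 2²) = 2·√(2) ≈ 2.828
RHS = 2 + 2 = 4

Since LHS ≠ RHS, this pair disproves the claim.

Answer: Yes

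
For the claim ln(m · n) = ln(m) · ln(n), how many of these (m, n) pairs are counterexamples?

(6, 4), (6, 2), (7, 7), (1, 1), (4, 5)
4

Testing each pair:
(6, 4): LHS = ln(24) ≈ 3.178, RHS = ln(4)·ln(6) ≈ 2.484 → counterexample
(6, 2): LHS = ln(12) ≈ 2.485, RHS = ln(2)·ln(6) ≈ 1.242 → counterexample
(7, 7): LHS = ln(49) ≈ 3.892, RHS = ln(7)² ≈ 3.787 → counterexample
(1, 1): LHS = 0, RHS = 0 → satisfies claim
(4, 5): LHS = ln(20) ≈ 2.996, RHS = ln(4)·ln(5) ≈ 2.231 → counterexample

That makes 4 counterexamples.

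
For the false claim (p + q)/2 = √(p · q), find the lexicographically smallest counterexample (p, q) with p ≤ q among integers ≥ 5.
(p, q) = (5, 6)

At (5, 5): both sides equal 5, so it holds there.

Substituting (5, 6) into the claim:
LHS = (5 + 6)/2 = 11/2
RHS = √(5 · 6) = √(30) ≈ 5.477

Since LHS ≠ RHS, this pair disproves the claim, and no lexicographically smaller pair (p ≤ q, integers ≥ 5) does.

For instance (7, 11) is also a counterexample (LHS = 9, RHS = √(77) ≈ 8.775), but it's lexicographically larger.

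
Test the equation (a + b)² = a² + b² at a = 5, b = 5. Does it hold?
Fails

Substituting a = 5, b = 5:

LHS = (5 + 5)² = 100
RHS = 5² + 5² = 50

LHS ≠ RHS, so the equation does not hold at this point.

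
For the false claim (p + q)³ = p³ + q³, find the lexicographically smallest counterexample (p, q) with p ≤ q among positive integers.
(p, q) = (1, 1)

Substituting (1, 1) into the claim:
LHS = (1 + 1)³ = 8
RHS = 1³ + 1³ = 2

Since LHS ≠ RHS, this pair disproves the claim, and no lexicographically smaller pair (p ≤ q, positive integers) does.

For instance (5, 8) is also a counterexample (LHS = 2197, RHS = 637), but it's lexicographically larger.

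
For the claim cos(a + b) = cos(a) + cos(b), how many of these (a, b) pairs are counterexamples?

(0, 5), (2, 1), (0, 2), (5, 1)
4

Testing each pair:
(0, 5): LHS = cos(5) ≈ 0.2837, RHS = cos(5) + 1 ≈ 1.284 → counterexample
(2, 1): LHS = cos(3) ≈ -0.99, RHS = cos(2) + cos(1) ≈ 0.1242 → counterexample
(0, 2): LHS = cos(2) ≈ -0.4161, RHS = cos(2) + 1 ≈ 0.5839 → counterexample
(5, 1): LHS = cos(6) ≈ 0.9602, RHS = cos(5) + cos(1) ≈ 0.824 → counterexample

That makes 4 counterexamples.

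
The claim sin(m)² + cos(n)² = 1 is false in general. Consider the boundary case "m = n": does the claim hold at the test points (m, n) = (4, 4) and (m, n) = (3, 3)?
At (4, 4): LHS = cos(4)² + sin(4)² = 1, RHS = 1 → equal
At (3, 3): LHS = sin(3)² + cos(3)² = 1, RHS = 1 → equal

So the claim does hold at both of these boundary points, even though it is not an identity.

Answer: Yes, holds at both test points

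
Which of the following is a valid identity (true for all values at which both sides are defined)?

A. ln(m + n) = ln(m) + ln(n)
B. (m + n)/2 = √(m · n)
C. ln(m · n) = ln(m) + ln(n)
A: fails at (3, 3) — LHS = ln(6) ≈ 1.792, RHS = 2·ln(3) ≈ 2.197.
B: fails at (1, 3) — LHS = 2, RHS = √(3) ≈ 1.732.
C: holds — e.g. at (4, 6), both sides equal ln(24) ≈ 3.178.

Answer: C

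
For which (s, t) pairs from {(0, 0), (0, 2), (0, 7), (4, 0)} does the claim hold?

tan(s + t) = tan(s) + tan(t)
Testing each pair:
(0, 0): LHS = 0, RHS = 0 → holds
(0, 2): LHS = tan(2) ≈ -2.185, RHS = tan(2) ≈ -2.185 → holds
(0, 7): LHS = tan(7) ≈ 0.8714, RHS = tan(7) ≈ 0.8714 → holds
(4, 0): LHS = tan(4) ≈ 1.158, RHS = tan(4) ≈ 1.158 → holds

Every pair satisfies the claim.

Answer: All pairs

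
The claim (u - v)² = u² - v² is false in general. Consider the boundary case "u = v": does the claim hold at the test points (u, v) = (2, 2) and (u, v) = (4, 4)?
Yes, holds at both test points

At (2, 2): LHS = 0, RHS = 0 → equal
At (4, 4): LHS = 0, RHS = 0 → equal

So the claim does hold at both of these boundary points, even though it is not an identity.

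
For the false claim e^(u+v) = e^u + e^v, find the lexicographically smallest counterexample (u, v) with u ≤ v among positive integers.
Substituting (1, 1) into the claim:
LHS = e^(1+1) = e^2 ≈ 7.389
RHS = e^1 + e^1 = 2·e ≈ 5.437

Since LHS ≠ RHS, this pair disproves the claim, and no lexicographically smaller pair (u ≤ v, positive integers) does.

For instance (2, 2) is also a counterexample (LHS = e^4 ≈ 54.6, RHS = 2·e^2 ≈ 14.78), but it's lexicographically larger.

Answer: (u, v) = (1, 1)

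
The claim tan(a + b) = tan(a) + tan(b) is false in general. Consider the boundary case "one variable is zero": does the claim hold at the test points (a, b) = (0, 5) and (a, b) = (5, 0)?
At (0, 5): LHS = tan(5) ≈ -3.381, RHS = tan(5) ≈ -3.381 → equal
At (5, 0): LHS = tan(5) ≈ -3.381, RHS = tan(5) ≈ -3.381 → equal

So the claim does hold at both of these boundary points, even though it is not an identity.

Answer: Yes, holds at both test points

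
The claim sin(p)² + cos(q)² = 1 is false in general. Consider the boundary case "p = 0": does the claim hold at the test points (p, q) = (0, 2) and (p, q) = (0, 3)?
At (0, 2): LHS = cos(2)² ≈ 0.1732 ≠ RHS = 1
At (0, 3): LHS = cos(3)² ≈ 0.9801 ≠ RHS = 1

Answer: No, fails at both test points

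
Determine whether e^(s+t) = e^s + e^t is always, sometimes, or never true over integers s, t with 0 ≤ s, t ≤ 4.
Never true

The claim fails for every pair in the range. For instance at (s, t) = (1, 2): LHS = e^3 ≈ 20.09, RHS = e + e^2 ≈ 10.11.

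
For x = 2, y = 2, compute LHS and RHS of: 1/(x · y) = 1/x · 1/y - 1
LHS = 1/(2 · 2) = 1/4
RHS = 1/2 · 1/2 - 1 = -3/4

LHS ≠ RHS, so the equation does not hold here.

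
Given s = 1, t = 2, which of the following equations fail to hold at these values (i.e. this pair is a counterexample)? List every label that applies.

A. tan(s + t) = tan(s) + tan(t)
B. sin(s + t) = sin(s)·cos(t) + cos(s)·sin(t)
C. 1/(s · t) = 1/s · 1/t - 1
A, C

Evaluating each claim at the given values:
A. LHS = tan(3) ≈ -0.1425, RHS = tan(2) + tan(1) ≈ -0.6276 → fails here (LHS ≠ RHS)
B. LHS = sin(3) ≈ 0.1411, RHS = sin(1)·cos(2) + sin(2)·cos(1) ≈ 0.1411 → holds here (LHS = RHS)
C. LHS = 1/2, RHS = -1/2 → fails here (LHS ≠ RHS)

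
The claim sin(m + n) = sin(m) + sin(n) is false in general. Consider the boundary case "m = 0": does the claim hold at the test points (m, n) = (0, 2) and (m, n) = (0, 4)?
Yes, holds at both test points

At (0, 2): LHS = sin(2) ≈ 0.9093, RHS = sin(2) ≈ 0.9093 → equal
At (0, 4): LHS = sin(4) ≈ -0.7568, RHS = sin(4) ≈ -0.7568 → equal

So the claim does hold at both of these boundary points, even though it is not an identity.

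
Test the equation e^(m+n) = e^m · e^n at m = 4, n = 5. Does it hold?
Holds

Substituting m = 4, n = 5:

LHS = e^(4+5) = e^9 ≈ 8103
RHS = e^4 · e^5 = e^9 ≈ 8103

LHS = RHS, so the equation holds at this point.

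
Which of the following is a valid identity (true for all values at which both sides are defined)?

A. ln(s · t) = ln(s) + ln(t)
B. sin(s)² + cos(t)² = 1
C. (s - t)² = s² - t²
A: holds — e.g. at (6, 7), both sides equal ln(42) ≈ 3.738.
B: fails at (2, 7) — LHS = cos(7)² + sin(2)² ≈ 1.395, RHS = 1.
C: fails at (5, 8) — LHS = 9, RHS = -39.

Answer: A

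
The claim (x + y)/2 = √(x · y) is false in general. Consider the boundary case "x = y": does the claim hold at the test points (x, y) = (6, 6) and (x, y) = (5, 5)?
At (6, 6): LHS = 6, RHS = 6 → equal
At (5, 5): LHS = 5, RHS = 5 → equal

So the claim does hold at both of these boundary points, even though it is not an identity.

Answer: Yes, holds at both test points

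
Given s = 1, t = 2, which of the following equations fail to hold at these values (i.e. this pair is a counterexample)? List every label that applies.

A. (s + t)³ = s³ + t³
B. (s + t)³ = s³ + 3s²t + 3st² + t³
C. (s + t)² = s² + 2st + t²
A

Evaluating each claim at the given values:
A. LHS = 27, RHS = 9 → fails here (LHS ≠ RHS)
B. LHS = 27, RHS = 27 → holds here (LHS = RHS)
C. LHS = 9, RHS = 9 → holds here (LHS = RHS)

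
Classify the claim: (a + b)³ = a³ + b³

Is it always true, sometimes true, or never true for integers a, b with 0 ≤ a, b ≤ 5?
It holds at (a, b) = (3, 0) (both sides equal 27), but fails at (a, b) = (1, 4) (LHS = 125, RHS = 65).

Answer: Sometimes true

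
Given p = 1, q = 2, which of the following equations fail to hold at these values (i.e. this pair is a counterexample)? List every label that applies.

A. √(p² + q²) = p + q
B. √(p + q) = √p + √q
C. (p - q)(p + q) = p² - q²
A, B

Evaluating each claim at the given values:
A. LHS = √(5) ≈ 2.236, RHS = 3 → fails here (LHS ≠ RHS)
B. LHS = √(3) ≈ 1.732, RHS = 1 + √(2) ≈ 2.414 → fails here (LHS ≠ RHS)
C. LHS = -3, RHS = -3 → holds here (LHS = RHS)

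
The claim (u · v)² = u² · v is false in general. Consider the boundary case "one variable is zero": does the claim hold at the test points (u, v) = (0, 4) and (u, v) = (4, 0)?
Yes, holds at both test points

At (0, 4): LHS = 0, RHS = 0 → equal
At (4, 0): LHS = 0, RHS = 0 → equal

So the claim does hold at both of these boundary points, even though it is not an identity.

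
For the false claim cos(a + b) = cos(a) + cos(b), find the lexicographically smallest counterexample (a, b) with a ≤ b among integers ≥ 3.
Substituting (3, 3) into the claim:
LHS = cos(3 + 3) = cos(6) ≈ 0.9602
RHS = cos(3) + cos(3) = 2·cos(3) ≈ -1.98

Since LHS ≠ RHS, this pair disproves the claim, and no lexicographically smaller pair (a ≤ b, integers ≥ 3) does.

For instance (4, 9) is also a counterexample (LHS = cos(13) ≈ 0.9074, RHS = cos(9) + cos(4) ≈ -1.565), but it's lexicographically larger.

Answer: (a, b) = (3, 3)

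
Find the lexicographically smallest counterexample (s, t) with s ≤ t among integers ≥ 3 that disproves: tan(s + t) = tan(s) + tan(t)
(s, t) = (3, 3)

Substituting (3, 3) into the claim:
LHS = tan(3 + 3) = tan(6) ≈ -0.291
RHS = tan(3) + tan(3) = 2·tan(3) ≈ -0.2851

Since LHS ≠ RHS, this pair disproves the claim, and no lexicographically smaller pair (s ≤ t, integers ≥ 3) does.

For instance (8, 9) is also a counterexample (LHS = tan(17) ≈ 3.494, RHS = tan(8) + tan(9) ≈ -7.252), but it's lexicographically larger.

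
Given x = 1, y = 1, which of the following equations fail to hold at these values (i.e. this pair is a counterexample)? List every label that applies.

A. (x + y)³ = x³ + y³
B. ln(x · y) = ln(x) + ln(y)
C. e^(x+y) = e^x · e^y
A

Evaluating each claim at the given values:
A. LHS = 8, RHS = 2 → fails here (LHS ≠ RHS)
B. LHS = 0, RHS = 0 → holds here (LHS = RHS)
C. LHS = e^2 ≈ 7.389, RHS = e^2 ≈ 7.389 → holds here (LHS = RHS)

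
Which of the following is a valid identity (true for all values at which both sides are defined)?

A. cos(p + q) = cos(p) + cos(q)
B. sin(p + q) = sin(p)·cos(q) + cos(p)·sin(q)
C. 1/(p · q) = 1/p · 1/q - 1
B

A: fails at (3, 3) — LHS = cos(6) ≈ 0.9602, RHS = 2·cos(3) ≈ -1.98.
B: holds — e.g. at (6, 7), both sides equal sin(13) ≈ 0.4202.
C: fails at (1, 3) — LHS = 1/3, RHS = -2/3.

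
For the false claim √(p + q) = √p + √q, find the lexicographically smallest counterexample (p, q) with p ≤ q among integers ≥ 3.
Substituting (3, 3) into the claim:
LHS = √(3 + 3) = √(6) ≈ 2.449
RHS = √3 + √3 = 2·√(3) ≈ 3.464

Since LHS ≠ RHS, this pair disproves the claim, and no lexicographically smaller pair (p ≤ q, integers ≥ 3) does.

For instance (3, 7) is also a counterexample (LHS = √(10) ≈ 3.162, RHS = √(3) + √(7) ≈ 4.378), but it's lexicographically larger.

Answer: (p, q) = (3, 3)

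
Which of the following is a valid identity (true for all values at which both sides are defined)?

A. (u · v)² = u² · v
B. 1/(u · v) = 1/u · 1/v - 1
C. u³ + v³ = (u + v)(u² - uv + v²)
A: fails at (5, 8) — LHS = 1600, RHS = 200.
B: fails at (5, 5) — LHS = 1/25, RHS = -24/25.
C: holds — e.g. at (2, 7), both sides equal 351.

Answer: C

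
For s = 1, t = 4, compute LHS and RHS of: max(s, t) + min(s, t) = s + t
LHS = max(1, 4) + min(1, 4) = 5
RHS = 1 + 4 = 5

LHS = RHS: the two sides agree.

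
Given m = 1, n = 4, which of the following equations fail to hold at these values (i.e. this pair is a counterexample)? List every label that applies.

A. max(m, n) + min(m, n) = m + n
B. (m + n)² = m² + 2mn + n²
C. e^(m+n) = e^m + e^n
C

Evaluating each claim at the given values:
A. LHS = 5, RHS = 5 → holds here (LHS = RHS)
B. LHS = 25, RHS = 25 → holds here (LHS = RHS)
C. LHS = e^5 ≈ 148.4, RHS = e + e^4 ≈ 57.32 → fails here (LHS ≠ RHS)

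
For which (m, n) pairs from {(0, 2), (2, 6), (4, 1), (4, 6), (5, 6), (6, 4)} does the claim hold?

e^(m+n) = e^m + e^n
Testing each pair:
(0, 2): LHS = e^2 ≈ 7.389, RHS = 1 + e^2 ≈ 8.389 → fails
(2, 6): LHS = e^8 ≈ 2981, RHS = e^2 + e^6 ≈ 410.8 → fails
(4, 1): LHS = e^5 ≈ 148.4, RHS = e + e^4 ≈ 57.32 → fails
(4, 6): LHS = e^10 ≈ 22026.5, RHS = e^4 + e^6 ≈ 458 → fails
(5, 6): LHS = e^11 ≈ 59874.1, RHS = e^5 + e^6 ≈ 551.8 → fails
(6, 4): LHS = e^10 ≈ 22026.5, RHS = e^4 + e^6 ≈ 458 → fails

No pair satisfies the claim.

Answer: None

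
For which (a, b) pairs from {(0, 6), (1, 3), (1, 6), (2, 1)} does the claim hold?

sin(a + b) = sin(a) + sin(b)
(0, 6)

Testing each pair:
(0, 6): LHS = sin(6) ≈ -0.2794, RHS = sin(6) ≈ -0.2794 → holds
(1, 3): LHS = sin(4) ≈ -0.7568, RHS = sin(3) + sin(1) ≈ 0.9826 → fails
(1, 6): LHS = sin(7) ≈ 0.657, RHS = sin(6) + sin(1) ≈ 0.5621 → fails
(2, 1): LHS = sin(3) ≈ 0.1411, RHS = sin(1) + sin(2) ≈ 1.751 → fails

1 of 4 pairs satisfies the claim.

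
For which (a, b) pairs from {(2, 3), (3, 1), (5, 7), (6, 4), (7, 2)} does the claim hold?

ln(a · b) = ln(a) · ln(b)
Testing each pair:
(2, 3): LHS = ln(6) ≈ 1.792, RHS = ln(2)·ln(3) ≈ 0.7615 → fails
(3, 1): LHS = ln(3) ≈ 1.099, RHS = 0 → fails
(5, 7): LHS = ln(35) ≈ 3.555, RHS = ln(5)·ln(7) ≈ 3.132 → fails
(6, 4): LHS = ln(24) ≈ 3.178, RHS = ln(4)·ln(6) ≈ 2.484 → fails
(7, 2): LHS = ln(14) ≈ 2.639, RHS = ln(2)·ln(7) ≈ 1.349 → fails

No pair satisfies the claim.

Answer: None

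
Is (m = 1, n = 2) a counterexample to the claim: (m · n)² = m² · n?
Yes

Substituting m = 1, n = 2:
LHS = (1 · 2)² = 4
RHS = 1² · 2 = 2

Since LHS ≠ RHS, this pair disproves the claim.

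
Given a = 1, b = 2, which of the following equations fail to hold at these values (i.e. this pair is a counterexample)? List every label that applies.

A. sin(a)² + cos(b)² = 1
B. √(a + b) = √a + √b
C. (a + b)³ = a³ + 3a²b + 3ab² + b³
Evaluating each claim at the given values:
A. LHS = cos(2)² + sin(1)² ≈ 0.8813, RHS = 1 → fails here (LHS ≠ RHS)
B. LHS = √(3) ≈ 1.732, RHS = 1 + √(2) ≈ 2.414 → fails here (LHS ≠ RHS)
C. LHS = 27, RHS = 27 → holds here (LHS = RHS)

Answer: A, B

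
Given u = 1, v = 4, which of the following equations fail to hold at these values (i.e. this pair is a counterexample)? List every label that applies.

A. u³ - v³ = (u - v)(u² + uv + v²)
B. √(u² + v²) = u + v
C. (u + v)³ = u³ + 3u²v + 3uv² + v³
B

Evaluating each claim at the given values:
A. LHS = -63, RHS = -63 → holds here (LHS = RHS)
B. LHS = √(17) ≈ 4.123, RHS = 5 → fails here (LHS ≠ RHS)
C. LHS = 125, RHS = 125 → holds here (LHS = RHS)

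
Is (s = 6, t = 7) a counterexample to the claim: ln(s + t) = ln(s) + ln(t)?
Yes

Substituting s = 6, t = 7:
LHS = ln(6 + 7) = ln(13) ≈ 2.565
RHS = ln(6) + ln(7) ≈ 3.738

Since LHS ≠ RHS, this pair disproves the claim.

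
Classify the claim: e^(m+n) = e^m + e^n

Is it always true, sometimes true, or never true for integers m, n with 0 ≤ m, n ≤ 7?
The claim fails for every pair in the range. For instance at (m, n) = (1, 6): LHS = e^7 ≈ 1097, RHS = e + e^6 ≈ 406.1.

Answer: Never true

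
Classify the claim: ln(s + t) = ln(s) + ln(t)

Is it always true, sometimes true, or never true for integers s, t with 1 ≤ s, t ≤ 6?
Sometimes true

It holds at (s, t) = (2, 2) (both sides equal ln(4) ≈ 1.386), but fails at (s, t) = (5, 6) (LHS = ln(11) ≈ 2.398, RHS = ln(5) + ln(6) ≈ 3.401).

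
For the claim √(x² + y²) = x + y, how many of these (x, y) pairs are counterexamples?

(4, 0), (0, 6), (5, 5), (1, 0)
Testing each pair:
(4, 0): LHS = 4, RHS = 4 → satisfies claim
(0, 6): LHS = 6, RHS = 6 → satisfies claim
(5, 5): LHS = 5·√(2) ≈ 7.071, RHS = 10 → counterexample
(1, 0): LHS = 1, RHS = 1 → satisfies claim

That makes 1 counterexample.

Answer: 1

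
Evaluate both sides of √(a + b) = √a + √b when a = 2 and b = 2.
LHS = √(2 + 2) = 2
RHS = √2 + √2 = 2·√(2) ≈ 2.828

LHS ≠ RHS (they differ by about 0.8284), so the equation does not hold here.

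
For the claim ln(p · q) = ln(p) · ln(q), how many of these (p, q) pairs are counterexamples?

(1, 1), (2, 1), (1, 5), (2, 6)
3

Testing each pair:
(1, 1): LHS = 0, RHS = 0 → satisfies claim
(2, 1): LHS = ln(2) ≈ 0.6931, RHS = 0 → counterexample
(1, 5): LHS = ln(5) ≈ 1.609, RHS = 0 → counterexample
(2, 6): LHS = ln(12) ≈ 2.485, RHS = ln(2)·ln(6) ≈ 1.242 → counterexample

That makes 3 counterexamples.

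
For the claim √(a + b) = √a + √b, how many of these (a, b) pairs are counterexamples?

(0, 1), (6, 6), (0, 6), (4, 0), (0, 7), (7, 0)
1

Testing each pair:
(0, 1): LHS = 1, RHS = 1 → satisfies claim
(6, 6): LHS = 2·√(3) ≈ 3.464, RHS = 2·√(6) ≈ 4.899 → counterexample
(0, 6): LHS = √(6) ≈ 2.449, RHS = √(6) ≈ 2.449 → satisfies claim
(4, 0): LHS = 2, RHS = 2 → satisfies claim
(0, 7): LHS = √(7) ≈ 2.646, RHS = √(7) ≈ 2.646 → satisfies claim
(7, 0): LHS = √(7) ≈ 2.646, RHS = √(7) ≈ 2.646 → satisfies claim

That makes 1 counterexample.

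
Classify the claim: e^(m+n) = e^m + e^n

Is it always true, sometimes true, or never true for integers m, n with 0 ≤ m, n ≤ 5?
Never true

The claim fails for every pair in the range. For instance at (m, n) = (1, 2): LHS = e^3 ≈ 20.09, RHS = e + e^2 ≈ 10.11.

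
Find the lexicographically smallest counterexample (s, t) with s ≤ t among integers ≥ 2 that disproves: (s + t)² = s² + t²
(s, t) = (2, 2)

Substituting (2, 2) into the claim:
LHS = (2 + 2)² = 16
RHS = 2² + 2² = 8

Since LHS ≠ RHS, this pair disproves the claim, and no lexicographically smaller pair (s ≤ t, integers ≥ 2) does.

For instance (2, 4) is also a counterexample (LHS = 36, RHS = 20), but it's lexicographically larger.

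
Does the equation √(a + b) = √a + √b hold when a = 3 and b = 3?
Fails

Substituting a = 3, b = 3:

LHS = √(3 + 3) = √(6) ≈ 2.449
RHS = √3 + √3 = 2·√(3) ≈ 3.464

LHS ≠ RHS, so the equation does not hold at this point.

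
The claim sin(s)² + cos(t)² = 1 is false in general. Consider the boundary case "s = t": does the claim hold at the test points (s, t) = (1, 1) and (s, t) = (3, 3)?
At (1, 1): LHS = cos(1)² + sin(1)² = 1, RHS = 1 → equal
At (3, 3): LHS = sin(3)² + cos(3)² = 1, RHS = 1 → equal

So the claim does hold at both of these boundary points, even though it is not an identity.

Answer: Yes, holds at both test points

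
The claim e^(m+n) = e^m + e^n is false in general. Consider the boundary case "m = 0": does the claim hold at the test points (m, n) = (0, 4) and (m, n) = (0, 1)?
At (0, 4): LHS = e^4 ≈ 54.6 ≠ RHS = 1 + e^4 ≈ 55.6
At (0, 1): LHS = e ≈ 2.718 ≠ RHS = 1 + e ≈ 3.718

Answer: No, fails at both test points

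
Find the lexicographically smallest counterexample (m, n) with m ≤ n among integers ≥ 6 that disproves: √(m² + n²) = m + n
Substituting (6, 6) into the claim:
LHS = √(6² + 6²) = 6·√(2) ≈ 8.485
RHS = 6 + 6 = 12

Since LHS ≠ RHS, this pair disproves the claim, and no lexicographically smaller pair (m ≤ n, integers ≥ 6) does.

For instance (8, 12) is also a counterexample (LHS = 4·√(13) ≈ 14.42, RHS = 20), but it's lexicographically larger.

Answer: (m, n) = (6, 6)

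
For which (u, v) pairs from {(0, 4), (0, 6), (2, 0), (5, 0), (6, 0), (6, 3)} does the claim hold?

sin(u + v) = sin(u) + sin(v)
Testing each pair:
(0, 4): LHS = sin(4) ≈ -0.7568, RHS = sin(4) ≈ -0.7568 → holds
(0, 6): LHS = sin(6) ≈ -0.2794, RHS = sin(6) ≈ -0.2794 → holds
(2, 0): LHS = sin(2) ≈ 0.9093, RHS = sin(2) ≈ 0.9093 → holds
(5, 0): LHS = sin(5) ≈ -0.9589, RHS = sin(5) ≈ -0.9589 → holds
(6, 0): LHS = sin(6) ≈ -0.2794, RHS = sin(6) ≈ -0.2794 → holds
(6, 3): LHS = sin(9) ≈ 0.4121, RHS = sin(6) + sin(3) ≈ -0.1383 → fails

5 of 6 pairs satisfy the claim.

Answer: (0, 4), (0, 6), (2, 0), (5, 0), (6, 0)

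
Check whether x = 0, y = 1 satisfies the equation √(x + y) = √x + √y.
Substituting x = 0, y = 1:

LHS = √(0 + 1) = 1
RHS = √0 + √1 = 1

LHS = RHS, so the equation holds at this point.

Answer: Holds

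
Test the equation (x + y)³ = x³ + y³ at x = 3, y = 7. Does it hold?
Substituting x = 3, y = 7:

LHS = (3 + 7)³ = 1000
RHS = 3³ + 7³ = 370

LHS ≠ RHS, so the equation does not hold at this point.

Answer: Fails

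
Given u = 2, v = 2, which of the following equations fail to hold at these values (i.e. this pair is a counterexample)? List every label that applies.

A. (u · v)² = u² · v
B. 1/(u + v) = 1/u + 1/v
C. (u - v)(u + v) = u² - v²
Evaluating each claim at the given values:
A. LHS = 16, RHS = 8 → fails here (LHS ≠ RHS)
B. LHS = 1/4, RHS = 1 → fails here (LHS ≠ RHS)
C. LHS = 0, RHS = 0 → holds here (LHS = RHS)

Answer: A, B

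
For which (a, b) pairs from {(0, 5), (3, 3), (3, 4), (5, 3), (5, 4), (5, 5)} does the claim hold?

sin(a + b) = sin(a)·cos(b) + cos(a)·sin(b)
All pairs

Testing each pair:
(0, 5): LHS = sin(5) ≈ -0.9589, RHS = sin(5) ≈ -0.9589 → holds
(3, 3): LHS = sin(6) ≈ -0.2794, RHS = 2·sin(3)·cos(3) ≈ -0.2794 → holds
(3, 4): LHS = sin(7) ≈ 0.657, RHS = sin(3)·cos(4) + sin(4)·cos(3) ≈ 0.657 → holds
(5, 3): LHS = sin(8) ≈ 0.9894, RHS = sin(3)·cos(5) + sin(5)·cos(3) ≈ 0.9894 → holds
(5, 4): LHS = sin(9) ≈ 0.4121, RHS = sin(4)·cos(5) + sin(5)·cos(4) ≈ 0.4121 → holds
(5, 5): LHS = sin(10) ≈ -0.544, RHS = 2·sin(5)·cos(5) ≈ -0.544 → holds

Every pair satisfies the claim.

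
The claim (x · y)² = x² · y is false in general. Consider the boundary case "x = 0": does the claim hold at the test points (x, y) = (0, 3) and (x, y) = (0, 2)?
Yes, holds at both test points

At (0, 3): LHS = 0, RHS = 0 → equal
At (0, 2): LHS = 0, RHS = 0 → equal

So the claim does hold at both of these boundary points, even though it is not an identity.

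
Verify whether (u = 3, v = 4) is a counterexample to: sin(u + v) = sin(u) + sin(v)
Yes

Substituting u = 3, v = 4:
LHS = sin(3 + 4) = sin(7) ≈ 0.657
RHS = sin(3) + sin(4) ≈ -0.6157

Since LHS ≠ RHS, this pair disproves the claim.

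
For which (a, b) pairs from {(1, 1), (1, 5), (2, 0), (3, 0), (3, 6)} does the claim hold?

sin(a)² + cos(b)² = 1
(1, 1)

Testing each pair:
(1, 1): LHS = cos(1)² + sin(1)² = 1, RHS = 1 → holds
(1, 5): LHS = cos(5)² + sin(1)² ≈ 0.7885, RHS = 1 → fails
(2, 0): LHS = sin(2)² + 1 ≈ 1.827, RHS = 1 → fails
(3, 0): LHS = sin(3)² + 1 ≈ 1.02, RHS = 1 → fails
(3, 6): LHS = sin(3)² + cos(6)² ≈ 0.9418, RHS = 1 → fails

1 of 5 pairs satisfies the claim.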